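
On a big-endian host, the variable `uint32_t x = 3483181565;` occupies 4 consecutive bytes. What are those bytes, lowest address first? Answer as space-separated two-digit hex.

CF 9D 21 FD

3483181565 in hexadecimal, padded to 32 bits, is 0xCF9D21FD.
Split into bytes (most-significant first): CF 9D 21 FD.
Big-endian stores the most-significant byte at the lowest address.
So the memory order matches the most-significant-first order: CF 9D 21 FD.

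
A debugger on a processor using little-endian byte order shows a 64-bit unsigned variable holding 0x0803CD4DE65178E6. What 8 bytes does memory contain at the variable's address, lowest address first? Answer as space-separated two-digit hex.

Split into bytes (most-significant first): 08 03 CD 4D E6 51 78 E6.
In little-endian order the low byte comes first in memory.
So at ascending addresses the bytes are E6 78 51 E6 4D CD 03 08.

E6 78 51 E6 4D CD 03 08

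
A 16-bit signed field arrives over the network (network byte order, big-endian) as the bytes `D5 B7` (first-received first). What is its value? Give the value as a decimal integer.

-10825

Big-endian stores the most-significant byte at the lowest address.
The bytes are already most-significant first: 0xD5B7.
Top bit is set, so as a signed 16-bit value this is 0xD5B7 − 2^16 = -10825.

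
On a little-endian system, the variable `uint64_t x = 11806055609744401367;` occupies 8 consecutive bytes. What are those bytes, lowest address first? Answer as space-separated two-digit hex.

D7 A3 52 A1 06 89 D7 A3

11806055609744401367 in hexadecimal, padded to 64 bits, is 0xA3D78906A152A3D7.
Split into bytes (most-significant first): A3 D7 89 06 A1 52 A3 D7.
Little-endian stores the least-significant byte at the lowest address.
So at ascending addresses the bytes are D7 A3 52 A1 06 89 D7 A3.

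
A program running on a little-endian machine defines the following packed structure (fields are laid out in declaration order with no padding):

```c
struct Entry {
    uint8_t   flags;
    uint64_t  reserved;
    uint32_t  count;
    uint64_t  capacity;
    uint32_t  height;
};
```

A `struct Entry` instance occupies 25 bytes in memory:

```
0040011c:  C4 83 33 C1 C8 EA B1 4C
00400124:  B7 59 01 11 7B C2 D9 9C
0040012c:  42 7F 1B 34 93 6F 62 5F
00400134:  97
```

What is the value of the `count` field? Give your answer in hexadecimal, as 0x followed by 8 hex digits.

0x7B110159

`count` follows `flags` (1 B), `reserved` (8 B), so it starts at offset 1 + 8 = 9 and occupies 4 bytes.
Bytes at offsets 9..12: 59 01 11 7B.
Little-endian: lowest address holds the least-significant byte.
Reassemble most-significant byte first: 7B 11 01 59 → 0x7B110159.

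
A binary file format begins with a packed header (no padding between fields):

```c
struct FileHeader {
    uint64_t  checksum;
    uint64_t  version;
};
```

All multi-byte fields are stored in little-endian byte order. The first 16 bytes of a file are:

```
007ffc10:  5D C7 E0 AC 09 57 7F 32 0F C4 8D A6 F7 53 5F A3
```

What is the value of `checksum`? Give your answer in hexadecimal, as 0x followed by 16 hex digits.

0x327F5709ACE0C75D

`checksum` is the first field, at byte offset 0, occupying 8 bytes.
Bytes at offsets 0..7: 5D C7 E0 AC 09 57 7F 32.
Little-endian: lowest address holds the least-significant byte.
Reassemble most-significant byte first: 32 7F 57 09 AC E0 C7 5D → 0x327F5709ACE0C75D.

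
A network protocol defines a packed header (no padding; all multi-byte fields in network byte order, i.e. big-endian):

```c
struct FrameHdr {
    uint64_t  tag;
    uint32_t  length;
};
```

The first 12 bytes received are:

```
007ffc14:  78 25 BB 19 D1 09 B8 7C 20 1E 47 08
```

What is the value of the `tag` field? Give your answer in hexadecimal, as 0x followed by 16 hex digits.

`tag` is the first field, at byte offset 0, occupying 8 bytes.
Bytes at offsets 0..7: 78 25 BB 19 D1 09 B8 7C.
In big-endian order the high byte comes first in memory.
The bytes are already most-significant first: 0x7825BB19D109B87C.

0x7825BB19D109B87C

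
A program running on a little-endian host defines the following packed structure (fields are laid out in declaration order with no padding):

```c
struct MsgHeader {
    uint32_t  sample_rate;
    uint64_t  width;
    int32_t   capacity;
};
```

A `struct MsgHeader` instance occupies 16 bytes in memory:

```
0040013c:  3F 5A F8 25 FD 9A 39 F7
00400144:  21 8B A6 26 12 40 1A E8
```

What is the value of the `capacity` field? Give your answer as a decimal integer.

`capacity` follows `sample_rate` (4 B), `width` (8 B), so it starts at offset 4 + 8 = 12 and occupies 4 bytes.
Bytes at offsets 12..15: 12 40 1A E8.
In little-endian order the low byte comes first in memory.
Reassemble most-significant byte first: E8 1A 40 12 → 0xE81A4012.
Top bit is set, so as a signed 32-bit value this is 0xE81A4012 − 2^32 = -400932846.

-400932846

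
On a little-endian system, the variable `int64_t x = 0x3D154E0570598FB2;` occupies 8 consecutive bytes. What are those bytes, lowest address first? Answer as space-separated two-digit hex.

B2 8F 59 70 05 4E 15 3D

Split into bytes (most-significant first): 3D 15 4E 05 70 59 8F B2.
Little-endian stores the least-significant byte at the lowest address.
So at ascending addresses the bytes are B2 8F 59 70 05 4E 15 3D.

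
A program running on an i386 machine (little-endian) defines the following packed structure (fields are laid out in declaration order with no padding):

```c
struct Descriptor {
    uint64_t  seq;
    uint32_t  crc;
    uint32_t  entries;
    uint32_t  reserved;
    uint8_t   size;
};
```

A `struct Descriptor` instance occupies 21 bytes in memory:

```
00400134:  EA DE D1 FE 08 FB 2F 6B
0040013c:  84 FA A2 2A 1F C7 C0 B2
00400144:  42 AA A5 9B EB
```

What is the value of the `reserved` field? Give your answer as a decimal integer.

2611325506

`reserved` follows `seq` (8 B), `crc` (4 B), `entries` (4 B), so it starts at offset 8 + 4 + 4 = 16 and occupies 4 bytes.
Bytes at offsets 16..19: 42 AA A5 9B.
In little-endian order the low byte comes first in memory.
Reassemble most-significant byte first: 9B A5 AA 42 → 0x9BA5AA42.
0x9BA5AA42 = 2611325506.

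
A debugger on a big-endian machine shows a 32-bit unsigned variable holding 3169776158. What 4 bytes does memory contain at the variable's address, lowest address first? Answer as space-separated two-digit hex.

BC EE F2 1E

3169776158 in hexadecimal, padded to 32 bits, is 0xBCEEF21E.
Split into bytes (most-significant first): BC EE F2 1E.
Big-endian: lowest address holds the most-significant byte.
So the memory order matches the most-significant-first order: BC EE F2 1E.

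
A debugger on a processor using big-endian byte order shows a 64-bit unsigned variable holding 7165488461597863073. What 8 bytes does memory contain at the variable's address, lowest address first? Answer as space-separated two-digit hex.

7165488461597863073 in hexadecimal, padded to 64 bits, is 0x6370EDCA9BB36CA1.
Split into bytes (most-significant first): 63 70 ED CA 9B B3 6C A1.
Big-endian stores the most-significant byte at the lowest address.
So the memory order matches the most-significant-first order: 63 70 ED CA 9B B3 6C A1.

63 70 ED CA 9B B3 6C A1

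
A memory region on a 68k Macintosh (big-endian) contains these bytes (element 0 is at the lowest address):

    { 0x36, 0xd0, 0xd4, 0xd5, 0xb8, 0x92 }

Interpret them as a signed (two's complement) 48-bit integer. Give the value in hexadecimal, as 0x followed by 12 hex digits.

Big-endian stores the most-significant byte at the lowest address.
The bytes are already most-significant first: 0x36D0D4D5B892.

0x36D0D4D5B892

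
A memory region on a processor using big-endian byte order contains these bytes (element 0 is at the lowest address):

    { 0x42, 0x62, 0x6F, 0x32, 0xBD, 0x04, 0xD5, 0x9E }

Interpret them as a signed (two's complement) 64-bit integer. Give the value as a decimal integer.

Big-endian: lowest address holds the most-significant byte.
The bytes are already most-significant first: 0x42626F32BD04D59E.
0x42626F32BD04D59E = 4783508017931146654.

4783508017931146654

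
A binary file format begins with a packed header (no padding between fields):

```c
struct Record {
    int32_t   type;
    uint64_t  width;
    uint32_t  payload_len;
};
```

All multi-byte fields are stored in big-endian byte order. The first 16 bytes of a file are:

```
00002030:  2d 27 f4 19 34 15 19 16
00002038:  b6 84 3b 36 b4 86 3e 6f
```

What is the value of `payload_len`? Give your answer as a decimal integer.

`payload_len` follows `type` (4 B), `width` (8 B), so it starts at offset 4 + 8 = 12 and occupies 4 bytes.
Bytes at offsets 12..15: B4 86 3E 6F.
Big-endian stores the most-significant byte at the lowest address.
The bytes are already most-significant first: 0xB4863E6F.
0xB4863E6F = 3028696687.

3028696687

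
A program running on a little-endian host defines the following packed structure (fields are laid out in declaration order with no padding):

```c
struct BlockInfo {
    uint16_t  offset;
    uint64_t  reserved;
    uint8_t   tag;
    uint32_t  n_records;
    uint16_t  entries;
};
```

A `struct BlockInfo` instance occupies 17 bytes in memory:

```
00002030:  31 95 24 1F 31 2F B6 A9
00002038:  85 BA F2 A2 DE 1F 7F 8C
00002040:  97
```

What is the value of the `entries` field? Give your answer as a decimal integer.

38796

`entries` follows `offset` (2 B), `reserved` (8 B), `tag` (1 B), `n_records` (4 B), so it starts at offset 2 + 8 + 1 + 4 = 15 and occupies 2 bytes.
Bytes at offsets 15..16: 8C 97.
In little-endian order the low byte comes first in memory.
Reassemble most-significant byte first: 97 8C → 0x978C.
0x978C = 38796.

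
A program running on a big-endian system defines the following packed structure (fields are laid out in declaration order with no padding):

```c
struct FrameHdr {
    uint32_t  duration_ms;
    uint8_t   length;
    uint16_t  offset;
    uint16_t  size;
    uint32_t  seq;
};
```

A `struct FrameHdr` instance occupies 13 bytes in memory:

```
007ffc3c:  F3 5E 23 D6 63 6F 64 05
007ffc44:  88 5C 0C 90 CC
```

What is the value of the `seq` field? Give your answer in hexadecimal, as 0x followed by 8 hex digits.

0x5C0C90CC

`seq` follows `duration_ms` (4 B), `length` (1 B), `offset` (2 B), `size` (2 B), so it starts at offset 4 + 1 + 2 + 2 = 9 and occupies 4 bytes.
Bytes at offsets 9..12: 5C 0C 90 CC.
In big-endian order the high byte comes first in memory.
The bytes are already most-significant first: 0x5C0C90CC.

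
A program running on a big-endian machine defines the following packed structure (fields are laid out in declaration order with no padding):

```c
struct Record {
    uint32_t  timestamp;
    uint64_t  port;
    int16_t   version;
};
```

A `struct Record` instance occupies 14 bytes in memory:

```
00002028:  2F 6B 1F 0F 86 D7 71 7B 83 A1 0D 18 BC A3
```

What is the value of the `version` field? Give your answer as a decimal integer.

-17245

`version` follows `timestamp` (4 B), `port` (8 B), so it starts at offset 4 + 8 = 12 and occupies 2 bytes.
Bytes at offsets 12..13: BC A3.
In big-endian order the high byte comes first in memory.
The bytes are already most-significant first: 0xBCA3.
Top bit is set, so as a signed 16-bit value this is 0xBCA3 − 2^16 = -17245.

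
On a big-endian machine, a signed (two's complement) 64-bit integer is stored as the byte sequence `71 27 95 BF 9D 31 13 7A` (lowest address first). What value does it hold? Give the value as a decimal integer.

In big-endian order the high byte comes first in memory.
The bytes are already most-significant first: 0x712795BF9D31137A.
0x712795BF9D31137A = 8153650300586103674.

8153650300586103674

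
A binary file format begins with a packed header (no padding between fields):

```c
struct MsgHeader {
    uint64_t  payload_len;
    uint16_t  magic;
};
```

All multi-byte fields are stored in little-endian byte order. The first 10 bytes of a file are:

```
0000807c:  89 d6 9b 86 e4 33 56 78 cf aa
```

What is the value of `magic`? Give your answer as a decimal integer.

`magic` follows `payload_len` (8 bytes), so it starts at byte offset 8 and occupies 2 bytes.
Bytes at offsets 8..9: CF AA.
In little-endian order the low byte comes first in memory.
Reassemble most-significant byte first: AA CF → 0xAACF.
0xAACF = 43727.

43727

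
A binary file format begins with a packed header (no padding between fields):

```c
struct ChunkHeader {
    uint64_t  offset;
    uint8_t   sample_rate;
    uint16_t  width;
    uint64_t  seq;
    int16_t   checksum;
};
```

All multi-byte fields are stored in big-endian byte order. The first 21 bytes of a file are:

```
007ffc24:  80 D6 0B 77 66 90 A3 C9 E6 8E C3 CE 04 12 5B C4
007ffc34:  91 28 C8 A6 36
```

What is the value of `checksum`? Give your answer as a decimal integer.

`checksum` follows `offset` (8 B), `sample_rate` (1 B), `width` (2 B), `seq` (8 B), so it starts at offset 8 + 1 + 2 + 8 = 19 and occupies 2 bytes.
Bytes at offsets 19..20: A6 36.
In big-endian order the high byte comes first in memory.
The bytes are already most-significant first: 0xA636.
Top bit is set, so as a signed 16-bit value this is 0xA636 − 2^16 = -22986.

-22986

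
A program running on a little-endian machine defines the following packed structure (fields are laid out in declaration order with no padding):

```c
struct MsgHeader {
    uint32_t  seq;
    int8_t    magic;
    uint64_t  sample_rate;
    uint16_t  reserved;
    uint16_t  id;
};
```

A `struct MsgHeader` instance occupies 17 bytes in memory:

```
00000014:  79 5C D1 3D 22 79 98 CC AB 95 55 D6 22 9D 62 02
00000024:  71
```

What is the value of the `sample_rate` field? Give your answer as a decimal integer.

`sample_rate` follows `seq` (4 B), `magic` (1 B), so it starts at offset 4 + 1 = 5 and occupies 8 bytes.
Bytes at offsets 5..12: 79 98 CC AB 95 55 D6 22.
In little-endian order the low byte comes first in memory.
Reassemble most-significant byte first: 22 D6 55 95 AB CC 98 79 → 0x22D65595ABCC9879.
0x22D65595ABCC9879 = 2510287943626430585.

2510287943626430585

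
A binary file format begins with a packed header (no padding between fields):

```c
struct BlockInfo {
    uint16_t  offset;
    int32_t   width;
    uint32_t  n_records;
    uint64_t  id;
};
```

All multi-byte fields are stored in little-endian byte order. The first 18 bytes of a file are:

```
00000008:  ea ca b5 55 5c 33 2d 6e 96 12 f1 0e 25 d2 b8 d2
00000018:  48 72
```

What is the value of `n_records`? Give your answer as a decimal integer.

311848493

`n_records` follows `offset` (2 B), `width` (4 B), so it starts at offset 2 + 4 = 6 and occupies 4 bytes.
Bytes at offsets 6..9: 2D 6E 96 12.
Little-endian stores the least-significant byte at the lowest address.
Reassemble most-significant byte first: 12 96 6E 2D → 0x12966E2D.
0x12966E2D = 311848493.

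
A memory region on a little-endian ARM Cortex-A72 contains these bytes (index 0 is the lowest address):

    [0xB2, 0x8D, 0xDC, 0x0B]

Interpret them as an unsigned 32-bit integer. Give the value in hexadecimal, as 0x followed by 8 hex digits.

In little-endian order the low byte comes first in memory.
Reassemble most-significant byte first: 0B DC 8D B2 → 0x0BDC8DB2.

0x0BDC8DB2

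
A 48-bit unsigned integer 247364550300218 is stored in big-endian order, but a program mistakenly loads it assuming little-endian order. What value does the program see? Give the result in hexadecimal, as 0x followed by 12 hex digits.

247364550300218 in 48-bit hexadecimal is 0xE0FA0C26923A.
Stored big-endian, the bytes at ascending addresses are E0 FA 0C 26 92 3A.
Read back as little-endian, the first byte is least significant, giving 0x3A92260CFAE0.

0x3A92260CFAE0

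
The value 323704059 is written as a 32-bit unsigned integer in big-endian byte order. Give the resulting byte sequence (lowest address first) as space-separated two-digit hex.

13 4B 54 FB

323704059 in hexadecimal, padded to 32 bits, is 0x134B54FB.
Split into bytes (most-significant first): 13 4B 54 FB.
Big-endian: lowest address holds the most-significant byte.
So the memory order matches the most-significant-first order: 13 4B 54 FB.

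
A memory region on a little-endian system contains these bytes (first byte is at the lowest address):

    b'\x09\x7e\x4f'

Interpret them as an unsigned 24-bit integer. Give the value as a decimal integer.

Little-endian stores the least-significant byte at the lowest address.
Reassemble most-significant byte first: 4F 7E 09 → 0x4F7E09.
0x4F7E09 = 5209609.

5209609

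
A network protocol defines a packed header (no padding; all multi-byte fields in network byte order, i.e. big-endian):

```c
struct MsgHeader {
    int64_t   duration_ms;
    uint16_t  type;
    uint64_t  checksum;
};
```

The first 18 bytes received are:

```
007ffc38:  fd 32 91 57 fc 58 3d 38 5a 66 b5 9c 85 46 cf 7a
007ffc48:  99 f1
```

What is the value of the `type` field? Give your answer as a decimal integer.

23142

`type` follows `duration_ms` (8 bytes), so it starts at byte offset 8 and occupies 2 bytes.
Bytes at offsets 8..9: 5A 66.
In big-endian order the high byte comes first in memory.
The bytes are already most-significant first: 0x5A66.
0x5A66 = 23142.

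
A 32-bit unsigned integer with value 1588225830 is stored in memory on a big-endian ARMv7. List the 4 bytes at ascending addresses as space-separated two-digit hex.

5E AA 67 26

1588225830 in hexadecimal, padded to 32 bits, is 0x5EAA6726.
Split into bytes (most-significant first): 5E AA 67 26.
Big-endian stores the most-significant byte at the lowest address.
So the memory order matches the most-significant-first order: 5E AA 67 26.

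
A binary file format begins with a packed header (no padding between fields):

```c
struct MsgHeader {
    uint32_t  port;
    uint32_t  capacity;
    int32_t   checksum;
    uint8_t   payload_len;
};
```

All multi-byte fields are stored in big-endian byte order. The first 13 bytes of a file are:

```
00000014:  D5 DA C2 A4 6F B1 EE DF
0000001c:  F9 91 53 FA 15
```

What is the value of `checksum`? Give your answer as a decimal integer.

-107916294

`checksum` follows `port` (4 B), `capacity` (4 B), so it starts at offset 4 + 4 = 8 and occupies 4 bytes.
Bytes at offsets 8..11: F9 91 53 FA.
Big-endian: lowest address holds the most-significant byte.
The bytes are already most-significant first: 0xF99153FA.
Top bit is set, so as a signed 32-bit value this is 0xF99153FA − 2^32 = -107916294.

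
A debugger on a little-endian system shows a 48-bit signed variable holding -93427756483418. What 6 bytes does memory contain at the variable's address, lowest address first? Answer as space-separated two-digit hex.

A6 3C C3 27 07 AB

Two's complement of -93427756483418 in 48 bits: 93427756483418 = 0x54F8D83CC35A; invert → 0xAB0727C33CA5; add 1 → 0xAB0727C33CA6.
Split into bytes (most-significant first): AB 07 27 C3 3C A6.
Little-endian: lowest address holds the least-significant byte.
So at ascending addresses the bytes are A6 3C C3 27 07 AB.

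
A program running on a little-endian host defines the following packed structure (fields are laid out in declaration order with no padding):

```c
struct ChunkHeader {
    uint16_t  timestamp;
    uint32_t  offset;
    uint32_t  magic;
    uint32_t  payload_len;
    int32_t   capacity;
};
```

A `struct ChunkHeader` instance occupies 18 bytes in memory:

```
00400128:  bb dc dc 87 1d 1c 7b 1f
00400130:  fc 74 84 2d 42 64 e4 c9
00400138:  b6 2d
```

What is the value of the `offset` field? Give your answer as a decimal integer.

471697372

`offset` follows `timestamp` (2 bytes), so it starts at byte offset 2 and occupies 4 bytes.
Bytes at offsets 2..5: DC 87 1D 1C.
Little-endian: lowest address holds the least-significant byte.
Reassemble most-significant byte first: 1C 1D 87 DC → 0x1C1D87DC.
0x1C1D87DC = 471697372.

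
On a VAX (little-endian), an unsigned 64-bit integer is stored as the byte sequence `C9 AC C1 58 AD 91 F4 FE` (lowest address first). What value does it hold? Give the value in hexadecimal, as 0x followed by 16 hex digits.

0xFEF491AD58C1ACC9

In little-endian order the low byte comes first in memory.
Reassemble most-significant byte first: FE F4 91 AD 58 C1 AC C9 → 0xFEF491AD58C1ACC9.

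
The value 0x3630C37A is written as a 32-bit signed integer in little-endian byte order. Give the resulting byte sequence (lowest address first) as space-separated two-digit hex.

Split into bytes (most-significant first): 36 30 C3 7A.
Little-endian: lowest address holds the least-significant byte.
So at ascending addresses the bytes are 7A C3 30 36.

7A C3 30 36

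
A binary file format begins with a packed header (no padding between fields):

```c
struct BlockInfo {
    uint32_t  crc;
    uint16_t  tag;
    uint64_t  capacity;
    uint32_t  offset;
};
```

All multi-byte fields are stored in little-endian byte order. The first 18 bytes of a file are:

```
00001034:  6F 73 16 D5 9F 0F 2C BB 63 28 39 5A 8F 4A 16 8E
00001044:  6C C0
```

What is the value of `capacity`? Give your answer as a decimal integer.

`capacity` follows `crc` (4 B), `tag` (2 B), so it starts at offset 4 + 2 = 6 and occupies 8 bytes.
Bytes at offsets 6..13: 2C BB 63 28 39 5A 8F 4A.
In little-endian order the low byte comes first in memory.
Reassemble most-significant byte first: 4A 8F 5A 39 28 63 BB 2C → 0x4A8F5A392863BB2C.
0x4A8F5A392863BB2C = 5372612082013551404.

5372612082013551404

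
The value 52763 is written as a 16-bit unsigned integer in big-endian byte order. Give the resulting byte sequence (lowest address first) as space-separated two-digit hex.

CE 1B

52763 in hexadecimal, padded to 16 bits, is 0xCE1B.
Split into bytes (most-significant first): CE 1B.
Big-endian: lowest address holds the most-significant byte.
So the memory order matches the most-significant-first order: CE 1B.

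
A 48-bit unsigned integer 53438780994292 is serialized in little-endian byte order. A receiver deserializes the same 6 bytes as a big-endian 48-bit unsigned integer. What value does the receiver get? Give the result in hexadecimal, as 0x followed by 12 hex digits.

0xF4F28E2F9A30

53438780994292 in 48-bit hexadecimal is 0x309A2F8EF2F4.
Stored little-endian, the bytes at ascending addresses are F4 F2 8E 2F 9A 30.
Read back as big-endian, the last byte is least significant, giving 0xF4F28E2F9A30.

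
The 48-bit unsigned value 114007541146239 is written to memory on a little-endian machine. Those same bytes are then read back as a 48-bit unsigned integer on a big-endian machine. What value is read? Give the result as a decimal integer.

140612891488359

114007541146239 in 48-bit hexadecimal is 0x67B072FDE27F.
Stored little-endian, the bytes at ascending addresses are 7F E2 FD 72 B0 67.
Read back as big-endian, the last byte is least significant, giving 0x7FE2FD72B067.
0x7FE2FD72B067 = 140612891488359.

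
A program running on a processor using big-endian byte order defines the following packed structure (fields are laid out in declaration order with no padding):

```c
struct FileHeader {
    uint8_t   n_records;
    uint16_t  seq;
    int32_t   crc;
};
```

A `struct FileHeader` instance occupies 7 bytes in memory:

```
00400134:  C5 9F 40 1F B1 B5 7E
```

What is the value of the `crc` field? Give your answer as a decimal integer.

531740030

`crc` follows `n_records` (1 B), `seq` (2 B), so it starts at offset 1 + 2 = 3 and occupies 4 bytes.
Bytes at offsets 3..6: 1F B1 B5 7E.
Big-endian stores the most-significant byte at the lowest address.
The bytes are already most-significant first: 0x1FB1B57E.
0x1FB1B57E = 531740030.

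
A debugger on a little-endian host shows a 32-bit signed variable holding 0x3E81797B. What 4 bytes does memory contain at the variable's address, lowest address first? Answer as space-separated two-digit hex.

7B 79 81 3E

Split into bytes (most-significant first): 3E 81 79 7B.
Little-endian: lowest address holds the least-significant byte.
So at ascending addresses the bytes are 7B 79 81 3E.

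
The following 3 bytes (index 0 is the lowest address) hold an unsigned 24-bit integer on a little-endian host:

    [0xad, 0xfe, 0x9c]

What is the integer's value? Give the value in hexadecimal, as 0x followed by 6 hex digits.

Little-endian stores the least-significant byte at the lowest address.
Reassemble most-significant byte first: 9C FE AD → 0x9CFEAD.

0x9CFEAD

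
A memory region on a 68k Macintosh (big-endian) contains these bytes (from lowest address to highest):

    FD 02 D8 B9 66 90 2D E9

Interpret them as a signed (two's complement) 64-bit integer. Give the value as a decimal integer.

Big-endian stores the most-significant byte at the lowest address.
The bytes are already most-significant first: 0xFD02D8B966902DE9.
Top bit is set, so as a signed 64-bit value this is 0xFD02D8B966902DE9 − 2^64 = -215371541359088151.

-215371541359088151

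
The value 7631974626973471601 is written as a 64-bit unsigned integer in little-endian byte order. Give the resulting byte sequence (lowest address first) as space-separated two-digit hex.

7631974626973471601 in hexadecimal, padded to 64 bits, is 0x69EA387CBF8C5371.
Split into bytes (most-significant first): 69 EA 38 7C BF 8C 53 71.
In little-endian order the low byte comes first in memory.
So at ascending addresses the bytes are 71 53 8C BF 7C 38 EA 69.

71 53 8C BF 7C 38 EA 69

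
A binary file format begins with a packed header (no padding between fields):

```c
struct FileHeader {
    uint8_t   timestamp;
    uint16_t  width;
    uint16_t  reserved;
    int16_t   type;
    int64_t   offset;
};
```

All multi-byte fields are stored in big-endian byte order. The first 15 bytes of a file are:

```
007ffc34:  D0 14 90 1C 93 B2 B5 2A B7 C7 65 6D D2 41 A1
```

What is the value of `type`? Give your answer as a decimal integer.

-19787

`type` follows `timestamp` (1 B), `width` (2 B), `reserved` (2 B), so it starts at offset 1 + 2 + 2 = 5 and occupies 2 bytes.
Bytes at offsets 5..6: B2 B5.
Big-endian stores the most-significant byte at the lowest address.
The bytes are already most-significant first: 0xB2B5.
Top bit is set, so as a signed 16-bit value this is 0xB2B5 − 2^16 = -19787.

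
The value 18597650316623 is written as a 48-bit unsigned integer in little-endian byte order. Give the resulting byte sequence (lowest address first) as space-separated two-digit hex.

4F 3D 57 1A EA 10

18597650316623 in hexadecimal, padded to 48 bits, is 0x10EA1A573D4F.
Split into bytes (most-significant first): 10 EA 1A 57 3D 4F.
In little-endian order the low byte comes first in memory.
So at ascending addresses the bytes are 4F 3D 57 1A EA 10.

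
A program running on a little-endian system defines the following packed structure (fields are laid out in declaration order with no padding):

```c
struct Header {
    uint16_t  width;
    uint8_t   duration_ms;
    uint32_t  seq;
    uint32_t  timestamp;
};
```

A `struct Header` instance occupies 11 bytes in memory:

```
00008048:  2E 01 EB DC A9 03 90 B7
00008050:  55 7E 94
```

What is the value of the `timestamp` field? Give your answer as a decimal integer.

2491307447

`timestamp` follows `width` (2 B), `duration_ms` (1 B), `seq` (4 B), so it starts at offset 2 + 1 + 4 = 7 and occupies 4 bytes.
Bytes at offsets 7..10: B7 55 7E 94.
Little-endian stores the least-significant byte at the lowest address.
Reassemble most-significant byte first: 94 7E 55 B7 → 0x947E55B7.
0x947E55B7 = 2491307447.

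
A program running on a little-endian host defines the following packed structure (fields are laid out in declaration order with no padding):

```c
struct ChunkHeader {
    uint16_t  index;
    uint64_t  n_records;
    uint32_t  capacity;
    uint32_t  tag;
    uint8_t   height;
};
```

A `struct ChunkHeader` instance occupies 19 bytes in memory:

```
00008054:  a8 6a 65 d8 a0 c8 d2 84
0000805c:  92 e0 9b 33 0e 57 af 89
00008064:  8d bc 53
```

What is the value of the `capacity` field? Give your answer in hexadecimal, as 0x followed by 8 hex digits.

0x570E339B

`capacity` follows `index` (2 B), `n_records` (8 B), so it starts at offset 2 + 8 = 10 and occupies 4 bytes.
Bytes at offsets 10..13: 9B 33 0E 57.
In little-endian order the low byte comes first in memory.
Reassemble most-significant byte first: 57 0E 33 9B → 0x570E339B.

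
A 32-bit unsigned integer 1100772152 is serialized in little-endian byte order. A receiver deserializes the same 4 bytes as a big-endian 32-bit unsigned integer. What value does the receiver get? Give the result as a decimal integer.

947100737

1100772152 in 32-bit hexadecimal is 0x419C7338.
Stored little-endian, the bytes at ascending addresses are 38 73 9C 41.
Read back as big-endian, the last byte is least significant, giving 0x38739C41.
0x38739C41 = 947100737.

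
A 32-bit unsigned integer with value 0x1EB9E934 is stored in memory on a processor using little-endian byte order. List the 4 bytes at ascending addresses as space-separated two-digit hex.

Split into bytes (most-significant first): 1E B9 E9 34.
In little-endian order the low byte comes first in memory.
So at ascending addresses the bytes are 34 E9 B9 1E.

34 E9 B9 1E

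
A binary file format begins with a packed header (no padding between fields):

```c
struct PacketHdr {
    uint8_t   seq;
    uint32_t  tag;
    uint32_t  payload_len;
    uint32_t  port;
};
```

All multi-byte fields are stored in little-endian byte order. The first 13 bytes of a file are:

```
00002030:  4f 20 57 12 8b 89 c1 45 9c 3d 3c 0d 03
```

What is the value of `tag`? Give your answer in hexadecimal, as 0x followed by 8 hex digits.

0x8B125720

`tag` follows `seq` (1 byte), so it starts at byte offset 1 and occupies 4 bytes.
Bytes at offsets 1..4: 20 57 12 8B.
In little-endian order the low byte comes first in memory.
Reassemble most-significant byte first: 8B 12 57 20 → 0x8B125720.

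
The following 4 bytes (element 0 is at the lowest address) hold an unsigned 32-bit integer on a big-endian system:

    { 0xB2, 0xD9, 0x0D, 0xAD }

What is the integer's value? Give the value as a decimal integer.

3000569261

In big-endian order the high byte comes first in memory.
The bytes are already most-significant first: 0xB2D90DAD.
0xB2D90DAD = 3000569261.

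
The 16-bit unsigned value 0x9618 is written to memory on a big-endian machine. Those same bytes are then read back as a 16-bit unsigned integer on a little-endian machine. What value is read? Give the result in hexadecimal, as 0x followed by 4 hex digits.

0x1896

Stored big-endian, the bytes at ascending addresses are 96 18.
Read back as little-endian, the first byte is least significant, giving 0x1896.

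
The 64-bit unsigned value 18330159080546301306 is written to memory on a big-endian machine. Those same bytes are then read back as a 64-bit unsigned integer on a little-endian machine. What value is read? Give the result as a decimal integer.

18330159080546301306 in 64-bit hexadecimal is 0xFE61CE91005CF57A.
Stored big-endian, the bytes at ascending addresses are FE 61 CE 91 00 5C F5 7A.
Read back as little-endian, the first byte is least significant, giving 0x7AF55C0091CE61FE.
0x7AF55C0091CE61FE = 8860088999437296126.

8860088999437296126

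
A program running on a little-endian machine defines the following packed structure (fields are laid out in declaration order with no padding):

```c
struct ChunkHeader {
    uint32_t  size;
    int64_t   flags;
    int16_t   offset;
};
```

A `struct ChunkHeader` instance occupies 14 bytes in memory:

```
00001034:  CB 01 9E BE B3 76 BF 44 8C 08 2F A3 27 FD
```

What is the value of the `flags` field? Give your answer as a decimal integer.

`flags` follows `size` (4 bytes), so it starts at byte offset 4 and occupies 8 bytes.
Bytes at offsets 4..11: B3 76 BF 44 8C 08 2F A3.
Little-endian stores the least-significant byte at the lowest address.
Reassemble most-significant byte first: A3 2F 08 8C 44 BF 76 B3 → 0xA32F088C44BF76B3.
Top bit is set, so as a signed 64-bit value this is 0xA32F088C44BF76B3 − 2^64 = -6688117523080055117.

-6688117523080055117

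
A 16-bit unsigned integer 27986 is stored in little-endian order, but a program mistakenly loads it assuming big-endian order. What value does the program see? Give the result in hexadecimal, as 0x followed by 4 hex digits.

27986 in 16-bit hexadecimal is 0x6D52.
Stored little-endian, the bytes at ascending addresses are 52 6D.
Read back as big-endian, the last byte is least significant, giving 0x526D.

0x526D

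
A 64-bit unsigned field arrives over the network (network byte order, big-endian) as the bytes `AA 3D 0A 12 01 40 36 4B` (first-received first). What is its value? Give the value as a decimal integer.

Big-endian stores the most-significant byte at the lowest address.
The bytes are already most-significant first: 0xAA3D0A120140364B.
0xAA3D0A120140364B = 12266972032473773643.

12266972032473773643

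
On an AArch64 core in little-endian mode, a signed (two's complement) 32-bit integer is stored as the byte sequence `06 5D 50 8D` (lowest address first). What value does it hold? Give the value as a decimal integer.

In little-endian order the low byte comes first in memory.
Reassemble most-significant byte first: 8D 50 5D 06 → 0x8D505D06.
Top bit is set, so as a signed 32-bit value this is 0x8D505D06 − 2^32 = -1924113146.

-1924113146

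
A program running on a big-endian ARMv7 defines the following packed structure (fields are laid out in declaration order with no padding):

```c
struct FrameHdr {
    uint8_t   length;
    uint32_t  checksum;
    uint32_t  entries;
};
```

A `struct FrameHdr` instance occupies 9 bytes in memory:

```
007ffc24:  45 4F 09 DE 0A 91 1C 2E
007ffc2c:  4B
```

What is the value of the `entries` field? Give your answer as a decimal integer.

`entries` follows `length` (1 B), `checksum` (4 B), so it starts at offset 1 + 4 = 5 and occupies 4 bytes.
Bytes at offsets 5..8: 91 1C 2E 4B.
Big-endian stores the most-significant byte at the lowest address.
The bytes are already most-significant first: 0x911C2E4B.
0x911C2E4B = 2434543179.

2434543179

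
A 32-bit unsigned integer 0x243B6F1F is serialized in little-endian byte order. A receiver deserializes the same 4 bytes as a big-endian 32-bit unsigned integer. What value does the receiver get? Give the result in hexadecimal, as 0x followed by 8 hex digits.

Stored little-endian, the bytes at ascending addresses are 1F 6F 3B 24.
Read back as big-endian, the last byte is least significant, giving 0x1F6F3B24.

0x1F6F3B24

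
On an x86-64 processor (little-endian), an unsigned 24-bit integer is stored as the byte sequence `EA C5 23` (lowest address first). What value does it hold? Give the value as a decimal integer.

2344426

Little-endian: lowest address holds the least-significant byte.
Reassemble most-significant byte first: 23 C5 EA → 0x23C5EA.
0x23C5EA = 2344426.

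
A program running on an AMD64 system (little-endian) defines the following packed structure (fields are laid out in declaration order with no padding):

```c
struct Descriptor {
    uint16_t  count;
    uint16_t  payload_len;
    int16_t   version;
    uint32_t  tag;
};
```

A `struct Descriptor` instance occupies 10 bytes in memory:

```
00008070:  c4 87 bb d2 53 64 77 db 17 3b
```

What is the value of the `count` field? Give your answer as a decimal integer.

34756

`count` is the first field, at byte offset 0, occupying 2 bytes.
Bytes at offsets 0..1: C4 87.
Little-endian stores the least-significant byte at the lowest address.
Reassemble most-significant byte first: 87 C4 → 0x87C4.
0x87C4 = 34756.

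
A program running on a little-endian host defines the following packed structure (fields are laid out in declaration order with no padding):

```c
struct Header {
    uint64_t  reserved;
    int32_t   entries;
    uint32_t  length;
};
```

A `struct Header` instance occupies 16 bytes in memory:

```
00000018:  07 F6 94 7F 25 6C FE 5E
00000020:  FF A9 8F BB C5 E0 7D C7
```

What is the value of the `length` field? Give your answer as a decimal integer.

`length` follows `reserved` (8 B), `entries` (4 B), so it starts at offset 8 + 4 = 12 and occupies 4 bytes.
Bytes at offsets 12..15: C5 E0 7D C7.
In little-endian order the low byte comes first in memory.
Reassemble most-significant byte first: C7 7D E0 C5 → 0xC77DE0C5.
0xC77DE0C5 = 3346915525.

3346915525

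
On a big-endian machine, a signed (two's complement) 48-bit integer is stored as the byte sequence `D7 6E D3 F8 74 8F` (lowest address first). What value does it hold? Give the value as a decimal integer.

Big-endian: lowest address holds the most-significant byte.
The bytes are already most-significant first: 0xD76ED3F8748F.
Top bit is set, so as a signed 48-bit value this is 0xD76ED3F8748F − 2^48 = -44603974060913.

-44603974060913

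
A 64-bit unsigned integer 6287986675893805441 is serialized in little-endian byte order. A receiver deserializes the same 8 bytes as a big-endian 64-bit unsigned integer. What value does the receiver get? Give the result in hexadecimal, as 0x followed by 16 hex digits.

6287986675893805441 in 64-bit hexadecimal is 0x57436A91090A2181.
Stored little-endian, the bytes at ascending addresses are 81 21 0A 09 91 6A 43 57.
Read back as big-endian, the last byte is least significant, giving 0x81210A09916A4357.

0x81210A09916A4357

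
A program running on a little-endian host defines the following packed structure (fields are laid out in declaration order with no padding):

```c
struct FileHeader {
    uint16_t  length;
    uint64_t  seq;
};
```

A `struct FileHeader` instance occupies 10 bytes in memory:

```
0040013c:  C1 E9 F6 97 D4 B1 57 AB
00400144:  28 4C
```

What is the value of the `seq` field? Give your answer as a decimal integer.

5487824539084953590

`seq` follows `length` (2 bytes), so it starts at byte offset 2 and occupies 8 bytes.
Bytes at offsets 2..9: F6 97 D4 B1 57 AB 28 4C.
Little-endian stores the least-significant byte at the lowest address.
Reassemble most-significant byte first: 4C 28 AB 57 B1 D4 97 F6 → 0x4C28AB57B1D497F6.
0x4C28AB57B1D497F6 = 5487824539084953590.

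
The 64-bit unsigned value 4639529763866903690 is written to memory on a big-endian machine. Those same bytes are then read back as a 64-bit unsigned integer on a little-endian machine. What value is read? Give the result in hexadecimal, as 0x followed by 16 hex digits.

4639529763866903690 in 64-bit hexadecimal is 0x4062EBBD2C23848A.
Stored big-endian, the bytes at ascending addresses are 40 62 EB BD 2C 23 84 8A.
Read back as little-endian, the first byte is least significant, giving 0x8A84232CBDEB6240.

0x8A84232CBDEB6240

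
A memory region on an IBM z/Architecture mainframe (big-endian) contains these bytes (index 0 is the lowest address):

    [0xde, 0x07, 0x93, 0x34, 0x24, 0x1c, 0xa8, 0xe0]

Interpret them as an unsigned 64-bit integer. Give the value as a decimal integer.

Big-endian: lowest address holds the most-significant byte.
The bytes are already most-significant first: 0xDE079334241CA8E0.
0xDE079334241CA8E0 = 15998918053410416864.

15998918053410416864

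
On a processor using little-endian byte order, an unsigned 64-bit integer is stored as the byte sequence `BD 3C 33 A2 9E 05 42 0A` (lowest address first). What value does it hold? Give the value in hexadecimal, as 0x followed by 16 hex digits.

0x0A42059EA2333CBD

Little-endian stores the least-significant byte at the lowest address.
Reassemble most-significant byte first: 0A 42 05 9E A2 33 3C BD → 0x0A42059EA2333CBD.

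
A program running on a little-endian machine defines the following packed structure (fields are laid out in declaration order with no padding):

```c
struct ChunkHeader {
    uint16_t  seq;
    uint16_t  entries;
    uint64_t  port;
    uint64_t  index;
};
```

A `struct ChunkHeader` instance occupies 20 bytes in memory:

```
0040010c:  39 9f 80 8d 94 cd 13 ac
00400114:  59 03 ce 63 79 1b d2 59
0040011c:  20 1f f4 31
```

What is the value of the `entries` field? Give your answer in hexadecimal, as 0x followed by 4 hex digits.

0x8D80

`entries` follows `seq` (2 bytes), so it starts at byte offset 2 and occupies 2 bytes.
Bytes at offsets 2..3: 80 8D.
Little-endian stores the least-significant byte at the lowest address.
Reassemble most-significant byte first: 8D 80 → 0x8D80.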